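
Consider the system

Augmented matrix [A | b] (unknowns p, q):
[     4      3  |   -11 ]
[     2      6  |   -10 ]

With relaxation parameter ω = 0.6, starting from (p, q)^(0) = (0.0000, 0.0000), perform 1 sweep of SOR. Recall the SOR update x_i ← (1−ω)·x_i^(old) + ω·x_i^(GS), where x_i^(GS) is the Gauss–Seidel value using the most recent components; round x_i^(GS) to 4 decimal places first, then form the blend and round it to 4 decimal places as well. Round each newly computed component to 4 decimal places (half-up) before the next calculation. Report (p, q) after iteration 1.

Iteration 1:
  p: GS value = (-11 - (3)·0.0000) / (4) = -2.7500;  p ← (1−ω)·0.0000 + ω·-2.7500 = -1.6500
  q: GS value = (-10 - (2)·-1.6500) / (6) = -1.1167;  q ← (1−ω)·0.0000 + ω·-1.1167 = -0.6700

(-1.6500, -0.6700)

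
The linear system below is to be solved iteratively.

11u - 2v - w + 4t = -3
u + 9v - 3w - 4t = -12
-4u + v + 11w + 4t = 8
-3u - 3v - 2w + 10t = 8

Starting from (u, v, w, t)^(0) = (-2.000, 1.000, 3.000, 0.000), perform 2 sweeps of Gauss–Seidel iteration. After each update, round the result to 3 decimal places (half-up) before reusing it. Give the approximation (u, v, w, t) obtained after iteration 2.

(-0.594, -0.586, 0.232, 0.492)

Iteration 1:
  u = (-3 - (-2)·1.000 - (-1)·3.000 - (4)·0.000) / (11) = 0.182
  v = (-12 - (1)·0.182 - (-3)·3.000 - (-4)·0.000) / (9) = -0.354
  w = (8 - (-4)·0.182 - (1)·-0.354 - (4)·0.000) / (11) = 0.826
  t = (8 - (-3)·0.182 - (-3)·-0.354 - (-2)·0.826) / (10) = 0.914
Iteration 2:
  u = (-3 - (-2)·-0.354 - (-1)·0.826 - (4)·0.914) / (11) = -0.594
  v = (-12 - (1)·-0.594 - (-3)·0.826 - (-4)·0.914) / (9) = -0.586
  w = (8 - (-4)·-0.594 - (1)·-0.586 - (4)·0.914) / (11) = 0.232
  t = (8 - (-3)·-0.594 - (-3)·-0.586 - (-2)·0.232) / (10) = 0.492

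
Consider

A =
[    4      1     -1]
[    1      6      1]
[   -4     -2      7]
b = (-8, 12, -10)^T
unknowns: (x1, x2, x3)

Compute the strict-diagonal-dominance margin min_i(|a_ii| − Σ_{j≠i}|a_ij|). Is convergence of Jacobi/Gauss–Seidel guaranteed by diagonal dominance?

row 1: |4| − (1+1) = 2
row 2: |6| − (1+1) = 4
row 3: |7| − (4+2) = 1
minimum over rows = 1 → strictly diagonally dominant (convergence guaranteed)

1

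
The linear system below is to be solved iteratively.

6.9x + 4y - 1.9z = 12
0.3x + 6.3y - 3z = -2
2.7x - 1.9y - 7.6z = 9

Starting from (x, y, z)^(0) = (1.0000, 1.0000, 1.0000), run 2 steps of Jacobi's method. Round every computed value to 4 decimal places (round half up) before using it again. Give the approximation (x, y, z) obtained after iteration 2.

Iteration 1:
  x = (12 - (4)·1.0000 - (-1.9)·1.0000) / (6.9) = 1.4348
  y = (-2 - (0.3)·1.0000 - (-3)·1.0000) / (6.3) = 0.1111
  z = (9 - (2.7)·1.0000 - (-1.9)·1.0000) / (-7.6) = -1.0789
Iteration 2:
  x = (12 - (4)·0.1111 - (-1.9)·-1.0789) / (6.9) = 1.3776
  y = (-2 - (0.3)·1.4348 - (-3)·-1.0789) / (6.3) = -0.8995
  z = (9 - (2.7)·1.4348 - (-1.9)·0.1111) / (-7.6) = -0.7023

(1.3776, -0.8995, -0.7023)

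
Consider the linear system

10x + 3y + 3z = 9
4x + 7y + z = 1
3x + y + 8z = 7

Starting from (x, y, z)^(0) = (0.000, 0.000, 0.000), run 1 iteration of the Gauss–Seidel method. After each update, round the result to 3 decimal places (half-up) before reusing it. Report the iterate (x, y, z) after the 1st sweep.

Iteration 1:
  x = (9 - (3)·0.000 - (3)·0.000) / (10) = 0.900
  y = (1 - (4)·0.900 - (1)·0.000) / (7) = -0.371
  z = (7 - (3)·0.900 - (1)·-0.371) / (8) = 0.584

(0.900, -0.371, 0.584)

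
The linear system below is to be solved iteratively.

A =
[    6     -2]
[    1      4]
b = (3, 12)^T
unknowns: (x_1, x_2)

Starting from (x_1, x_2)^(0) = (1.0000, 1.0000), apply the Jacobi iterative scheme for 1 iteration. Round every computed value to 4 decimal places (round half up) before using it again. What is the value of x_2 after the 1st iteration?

2.7500

Iteration 1:
  x_1 = (3 - (-2)·1.0000) / (6) = 0.8333
  x_2 = (12 - (1)·1.0000) / (4) = 2.7500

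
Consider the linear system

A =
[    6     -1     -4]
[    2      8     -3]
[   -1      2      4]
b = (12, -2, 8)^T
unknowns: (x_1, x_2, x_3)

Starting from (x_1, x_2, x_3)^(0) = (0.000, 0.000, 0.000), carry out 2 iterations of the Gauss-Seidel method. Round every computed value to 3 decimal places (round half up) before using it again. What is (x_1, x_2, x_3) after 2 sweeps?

Iteration 1:
  x_1 = (12 - (-1)·0.000 - (-4)·0.000) / (6) = 2.000
  x_2 = (-2 - (2)·2.000 - (-3)·0.000) / (8) = -0.750
  x_3 = (8 - (-1)·2.000 - (2)·-0.750) / (4) = 2.875
Iteration 2:
  x_1 = (12 - (-1)·-0.750 - (-4)·2.875) / (6) = 3.792
  x_2 = (-2 - (2)·3.792 - (-3)·2.875) / (8) = -0.120
  x_3 = (8 - (-1)·3.792 - (2)·-0.120) / (4) = 3.008

(3.792, -0.120, 3.008)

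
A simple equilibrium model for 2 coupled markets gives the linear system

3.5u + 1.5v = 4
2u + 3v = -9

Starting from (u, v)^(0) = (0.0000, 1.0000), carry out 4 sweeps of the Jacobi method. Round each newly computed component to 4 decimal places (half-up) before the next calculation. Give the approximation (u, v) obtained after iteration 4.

(3.1225, -4.7551)

Iteration 1:
  u = (4 - (1.5)·1.0000) / (3.5) = 0.7143
  v = (-9 - (2)·0.0000) / (3) = -3.0000
Iteration 2:
  u = (4 - (1.5)·-3.0000) / (3.5) = 2.4286
  v = (-9 - (2)·0.7143) / (3) = -3.4762
Iteration 3:
  u = (4 - (1.5)·-3.4762) / (3.5) = 2.6327
  v = (-9 - (2)·2.4286) / (3) = -4.6191
Iteration 4:
  u = (4 - (1.5)·-4.6191) / (3.5) = 3.1225
  v = (-9 - (2)·2.6327) / (3) = -4.7551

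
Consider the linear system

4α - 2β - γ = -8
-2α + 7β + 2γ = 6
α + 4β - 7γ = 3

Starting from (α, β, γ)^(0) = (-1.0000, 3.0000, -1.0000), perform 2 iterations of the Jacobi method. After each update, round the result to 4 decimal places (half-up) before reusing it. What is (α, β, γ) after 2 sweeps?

(-1.2857, 0.3163, -0.0459)

Iteration 1:
  α = (-8 - (-2)·3.0000 - (-1)·-1.0000) / (4) = -0.7500
  β = (6 - (-2)·-1.0000 - (2)·-1.0000) / (7) = 0.8571
  γ = (3 - (1)·-1.0000 - (4)·3.0000) / (-7) = 1.1429
Iteration 2:
  α = (-8 - (-2)·0.8571 - (-1)·1.1429) / (4) = -1.2857
  β = (6 - (-2)·-0.7500 - (2)·1.1429) / (7) = 0.3163
  γ = (3 - (1)·-0.7500 - (4)·0.8571) / (-7) = -0.0459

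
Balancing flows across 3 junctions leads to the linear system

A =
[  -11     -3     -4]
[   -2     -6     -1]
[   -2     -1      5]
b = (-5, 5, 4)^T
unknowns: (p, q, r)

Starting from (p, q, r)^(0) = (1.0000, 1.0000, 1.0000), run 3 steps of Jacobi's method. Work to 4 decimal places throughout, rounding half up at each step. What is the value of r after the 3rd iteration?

0.7224

Iteration 1:
  p = (-5 - (-3)·1.0000 - (-4)·1.0000) / (-11) = -0.1818
  q = (5 - (-2)·1.0000 - (-1)·1.0000) / (-6) = -1.3333
  r = (4 - (-2)·1.0000 - (-1)·1.0000) / (5) = 1.4000
Iteration 2:
  p = (-5 - (-3)·-1.3333 - (-4)·1.4000) / (-11) = 0.3091
  q = (5 - (-2)·-0.1818 - (-1)·1.4000) / (-6) = -1.0061
  r = (4 - (-2)·-0.1818 - (-1)·-1.3333) / (5) = 0.4606
Iteration 3:
  p = (-5 - (-3)·-1.0061 - (-4)·0.4606) / (-11) = 0.5614
  q = (5 - (-2)·0.3091 - (-1)·0.4606) / (-6) = -1.0131
  r = (4 - (-2)·0.3091 - (-1)·-1.0061) / (5) = 0.7224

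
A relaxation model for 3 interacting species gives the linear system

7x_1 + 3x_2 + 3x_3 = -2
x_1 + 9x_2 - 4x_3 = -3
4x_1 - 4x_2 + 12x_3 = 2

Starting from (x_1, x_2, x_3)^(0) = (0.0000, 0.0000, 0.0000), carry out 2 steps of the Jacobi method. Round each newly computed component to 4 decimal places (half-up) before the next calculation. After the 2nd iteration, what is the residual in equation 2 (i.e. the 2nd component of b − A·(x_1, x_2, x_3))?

-0.1350

Iteration 1:
  x_1 = (-2 - (3)·0.0000 - (3)·0.0000) / (7) = -0.2857
  x_2 = (-3 - (1)·0.0000 - (-4)·0.0000) / (9) = -0.3333
  x_3 = (2 - (4)·0.0000 - (-4)·0.0000) / (12) = 0.1667
Iteration 2:
  x_1 = (-2 - (3)·-0.3333 - (3)·0.1667) / (7) = -0.2143
  x_2 = (-3 - (1)·-0.2857 - (-4)·0.1667) / (9) = -0.2275
  x_3 = (2 - (4)·-0.2857 - (-4)·-0.3333) / (12) = 0.1508
Residual b − A·x = (-0.2698, -0.1350, 0.1376)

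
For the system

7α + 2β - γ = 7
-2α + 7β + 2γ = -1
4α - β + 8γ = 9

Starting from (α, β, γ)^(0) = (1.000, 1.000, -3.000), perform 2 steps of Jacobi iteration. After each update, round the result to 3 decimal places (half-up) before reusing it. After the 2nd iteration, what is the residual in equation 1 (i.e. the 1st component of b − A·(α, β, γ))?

2.910

Iteration 1:
  α = (7 - (2)·1.000 - (-1)·-3.000) / (7) = 0.286
  β = (-1 - (-2)·1.000 - (2)·-3.000) / (7) = 1.000
  γ = (9 - (4)·1.000 - (-1)·1.000) / (8) = 0.750
Iteration 2:
  α = (7 - (2)·1.000 - (-1)·0.750) / (7) = 0.821
  β = (-1 - (-2)·0.286 - (2)·0.750) / (7) = -0.275
  γ = (9 - (4)·0.286 - (-1)·1.000) / (8) = 1.107
Residual b − A·x = (2.910, 0.353, -3.415)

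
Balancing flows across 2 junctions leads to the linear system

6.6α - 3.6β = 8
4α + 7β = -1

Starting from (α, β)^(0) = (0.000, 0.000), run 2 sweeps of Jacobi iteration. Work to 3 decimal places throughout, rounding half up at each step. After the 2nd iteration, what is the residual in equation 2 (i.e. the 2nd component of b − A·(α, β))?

0.309

Iteration 1:
  α = (8 - (-3.6)·0.000) / (6.6) = 1.212
  β = (-1 - (4)·0.000) / (7) = -0.143
Iteration 2:
  α = (8 - (-3.6)·-0.143) / (6.6) = 1.134
  β = (-1 - (4)·1.212) / (7) = -0.835
Residual b − A·x = (-2.490, 0.309)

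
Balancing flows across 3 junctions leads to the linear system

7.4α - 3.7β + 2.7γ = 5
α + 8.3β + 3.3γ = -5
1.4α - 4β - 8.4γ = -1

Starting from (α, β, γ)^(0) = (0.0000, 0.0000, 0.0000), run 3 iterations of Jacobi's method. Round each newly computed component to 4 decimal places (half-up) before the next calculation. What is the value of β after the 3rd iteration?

Iteration 1:
  α = (5 - (-3.7)·0.0000 - (2.7)·0.0000) / (7.4) = 0.6757
  β = (-5 - (1)·0.0000 - (3.3)·0.0000) / (8.3) = -0.6024
  γ = (-1 - (1.4)·0.0000 - (-4)·0.0000) / (-8.4) = 0.1190
Iteration 2:
  α = (5 - (-3.7)·-0.6024 - (2.7)·0.1190) / (7.4) = 0.3311
  β = (-5 - (1)·0.6757 - (3.3)·0.1190) / (8.3) = -0.7311
  γ = (-1 - (1.4)·0.6757 - (-4)·-0.6024) / (-8.4) = 0.5185
Iteration 3:
  α = (5 - (-3.7)·-0.7311 - (2.7)·0.5185) / (7.4) = 0.1209
  β = (-5 - (1)·0.3311 - (3.3)·0.5185) / (8.3) = -0.8485
  γ = (-1 - (1.4)·0.3311 - (-4)·-0.7311) / (-8.4) = 0.5224

-0.8485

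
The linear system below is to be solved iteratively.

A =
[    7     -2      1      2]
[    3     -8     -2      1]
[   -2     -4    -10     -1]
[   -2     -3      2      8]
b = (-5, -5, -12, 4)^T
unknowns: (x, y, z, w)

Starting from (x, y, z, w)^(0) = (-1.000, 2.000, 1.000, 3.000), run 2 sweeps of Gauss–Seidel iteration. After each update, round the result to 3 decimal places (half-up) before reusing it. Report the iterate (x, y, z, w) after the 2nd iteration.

Iteration 1:
  x = (-5 - (-2)·2.000 - (1)·1.000 - (2)·3.000) / (7) = -1.143
  y = (-5 - (3)·-1.143 - (-2)·1.000 - (1)·3.000) / (-8) = 0.321
  z = (-12 - (-2)·-1.143 - (-4)·0.321 - (-1)·3.000) / (-10) = 1.000
  w = (4 - (-2)·-1.143 - (-3)·0.321 - (2)·1.000) / (8) = 0.085
Iteration 2:
  x = (-5 - (-2)·0.321 - (1)·1.000 - (2)·0.085) / (7) = -0.790
  y = (-5 - (3)·-0.790 - (-2)·1.000 - (1)·0.085) / (-8) = 0.089
  z = (-12 - (-2)·-0.790 - (-4)·0.089 - (-1)·0.085) / (-10) = 1.314
  w = (4 - (-2)·-0.790 - (-3)·0.089 - (2)·1.314) / (8) = 0.007

(-0.790, 0.089, 1.314, 0.007)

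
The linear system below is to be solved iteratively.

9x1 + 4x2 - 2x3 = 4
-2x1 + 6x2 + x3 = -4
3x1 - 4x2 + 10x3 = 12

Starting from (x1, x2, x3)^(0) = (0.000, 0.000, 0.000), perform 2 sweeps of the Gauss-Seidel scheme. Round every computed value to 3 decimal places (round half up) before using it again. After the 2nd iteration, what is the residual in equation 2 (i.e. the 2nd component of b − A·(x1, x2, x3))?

Iteration 1:
  x1 = (4 - (4)·0.000 - (-2)·0.000) / (9) = 0.444
  x2 = (-4 - (-2)·0.444 - (1)·0.000) / (6) = -0.519
  x3 = (12 - (3)·0.444 - (-4)·-0.519) / (10) = 0.859
Iteration 2:
  x1 = (4 - (4)·-0.519 - (-2)·0.859) / (9) = 0.866
  x2 = (-4 - (-2)·0.866 - (1)·0.859) / (6) = -0.521
  x3 = (12 - (3)·0.866 - (-4)·-0.521) / (10) = 0.732
Residual b − A·x = (-0.246, 0.126, -0.002)

0.126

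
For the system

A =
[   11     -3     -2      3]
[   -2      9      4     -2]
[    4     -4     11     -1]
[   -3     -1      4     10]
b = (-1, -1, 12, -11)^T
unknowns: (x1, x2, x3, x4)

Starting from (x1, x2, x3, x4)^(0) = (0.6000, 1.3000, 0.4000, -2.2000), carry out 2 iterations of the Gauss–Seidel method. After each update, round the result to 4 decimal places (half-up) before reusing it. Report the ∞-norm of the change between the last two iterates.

Iteration 1:
  x1 = (-1 - (-3)·1.3000 - (-2)·0.4000 - (3)·-2.2000) / (11) = 0.9364
  x2 = (-1 - (-2)·0.9364 - (4)·0.4000 - (-2)·-2.2000) / (9) = -0.5697
  x3 = (12 - (4)·0.9364 - (-4)·-0.5697 - (-1)·-2.2000) / (11) = 0.3432
  x4 = (-11 - (-3)·0.9364 - (-1)·-0.5697 - (4)·0.3432) / (10) = -1.0133
Iteration 2:
  x1 = (-1 - (-3)·-0.5697 - (-2)·0.3432 - (3)·-1.0133) / (11) = 0.0925
  x2 = (-1 - (-2)·0.0925 - (4)·0.3432 - (-2)·-1.0133) / (9) = -0.4683
  x3 = (12 - (4)·0.0925 - (-4)·-0.4683 - (-1)·-1.0133) / (11) = 0.7949
  x4 = (-11 - (-3)·0.0925 - (-1)·-0.4683 - (4)·0.7949) / (10) = -1.4370
Change: (-0.8439, 0.1014, 0.4517, -0.4237) → max |·| = 0.8439

0.8439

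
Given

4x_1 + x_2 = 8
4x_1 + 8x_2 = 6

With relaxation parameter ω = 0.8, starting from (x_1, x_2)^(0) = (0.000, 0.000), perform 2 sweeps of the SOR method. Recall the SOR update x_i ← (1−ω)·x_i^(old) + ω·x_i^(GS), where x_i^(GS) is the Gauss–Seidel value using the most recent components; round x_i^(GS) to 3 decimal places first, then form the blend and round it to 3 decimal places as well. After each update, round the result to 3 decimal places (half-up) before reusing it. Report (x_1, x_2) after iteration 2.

(1.928, -0.179)

Iteration 1:
  x_1: GS value = (8 - (1)·0.000) / (4) = 2.000;  x_1 ← (1−ω)·0.000 + ω·2.000 = 1.600
  x_2: GS value = (6 - (4)·1.600) / (8) = -0.050;  x_2 ← (1−ω)·0.000 + ω·-0.050 = -0.040
Iteration 2:
  x_1: GS value = (8 - (1)·-0.040) / (4) = 2.010;  x_1 ← (1−ω)·1.600 + ω·2.010 = 1.928
  x_2: GS value = (6 - (4)·1.928) / (8) = -0.214;  x_2 ← (1−ω)·-0.040 + ω·-0.214 = -0.179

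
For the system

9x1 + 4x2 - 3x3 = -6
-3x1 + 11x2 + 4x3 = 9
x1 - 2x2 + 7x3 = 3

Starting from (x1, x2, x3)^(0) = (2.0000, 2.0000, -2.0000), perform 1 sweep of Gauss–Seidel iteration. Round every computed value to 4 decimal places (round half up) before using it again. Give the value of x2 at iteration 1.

Iteration 1:
  x1 = (-6 - (4)·2.0000 - (-3)·-2.0000) / (9) = -2.2222
  x2 = (9 - (-3)·-2.2222 - (4)·-2.0000) / (11) = 0.9394
  x3 = (3 - (1)·-2.2222 - (-2)·0.9394) / (7) = 1.0144

0.9394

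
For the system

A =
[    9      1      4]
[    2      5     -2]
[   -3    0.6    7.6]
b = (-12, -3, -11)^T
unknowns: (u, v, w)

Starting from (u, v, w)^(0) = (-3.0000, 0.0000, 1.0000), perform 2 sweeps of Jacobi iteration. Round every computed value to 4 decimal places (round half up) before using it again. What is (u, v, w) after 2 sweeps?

(-0.2748, -0.9415, -2.2281)

Iteration 1:
  u = (-12 - (1)·0.0000 - (4)·1.0000) / (9) = -1.7778
  v = (-3 - (2)·-3.0000 - (-2)·1.0000) / (5) = 1.0000
  w = (-11 - (-3)·-3.0000 - (0.6)·0.0000) / (7.6) = -2.6316
Iteration 2:
  u = (-12 - (1)·1.0000 - (4)·-2.6316) / (9) = -0.2748
  v = (-3 - (2)·-1.7778 - (-2)·-2.6316) / (5) = -0.9415
  w = (-11 - (-3)·-1.7778 - (0.6)·1.0000) / (7.6) = -2.2281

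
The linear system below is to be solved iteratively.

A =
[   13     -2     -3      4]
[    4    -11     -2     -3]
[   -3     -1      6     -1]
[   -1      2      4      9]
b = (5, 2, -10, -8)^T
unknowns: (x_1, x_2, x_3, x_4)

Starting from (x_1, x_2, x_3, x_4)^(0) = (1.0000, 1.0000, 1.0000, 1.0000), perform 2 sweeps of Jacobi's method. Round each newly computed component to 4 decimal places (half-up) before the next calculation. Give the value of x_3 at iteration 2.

Iteration 1:
  x_1 = (5 - (-2)·1.0000 - (-3)·1.0000 - (4)·1.0000) / (13) = 0.4615
  x_2 = (2 - (4)·1.0000 - (-2)·1.0000 - (-3)·1.0000) / (-11) = -0.2727
  x_3 = (-10 - (-3)·1.0000 - (-1)·1.0000 - (-1)·1.0000) / (6) = -0.8333
  x_4 = (-8 - (-1)·1.0000 - (2)·1.0000 - (4)·1.0000) / (9) = -1.4444
Iteration 2:
  x_1 = (5 - (-2)·-0.2727 - (-3)·-0.8333 - (4)·-1.4444) / (13) = 0.5948
  x_2 = (2 - (4)·0.4615 - (-2)·-0.8333 - (-3)·-1.4444) / (-11) = 0.5314
  x_3 = (-10 - (-3)·0.4615 - (-1)·-0.2727 - (-1)·-1.4444) / (6) = -1.7221
  x_4 = (-8 - (-1)·0.4615 - (2)·-0.2727 - (4)·-0.8333) / (9) = -0.4067

-1.7221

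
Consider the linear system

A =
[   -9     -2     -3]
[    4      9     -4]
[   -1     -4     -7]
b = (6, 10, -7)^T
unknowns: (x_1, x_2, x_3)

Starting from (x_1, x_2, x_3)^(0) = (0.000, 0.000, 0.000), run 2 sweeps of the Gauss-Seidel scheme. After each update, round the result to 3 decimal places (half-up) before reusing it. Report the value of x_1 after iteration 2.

-1.077

Iteration 1:
  x_1 = (6 - (-2)·0.000 - (-3)·0.000) / (-9) = -0.667
  x_2 = (10 - (4)·-0.667 - (-4)·0.000) / (9) = 1.408
  x_3 = (-7 - (-1)·-0.667 - (-4)·1.408) / (-7) = 0.291
Iteration 2:
  x_1 = (6 - (-2)·1.408 - (-3)·0.291) / (-9) = -1.077
  x_2 = (10 - (4)·-1.077 - (-4)·0.291) / (9) = 1.719
  x_3 = (-7 - (-1)·-1.077 - (-4)·1.719) / (-7) = 0.172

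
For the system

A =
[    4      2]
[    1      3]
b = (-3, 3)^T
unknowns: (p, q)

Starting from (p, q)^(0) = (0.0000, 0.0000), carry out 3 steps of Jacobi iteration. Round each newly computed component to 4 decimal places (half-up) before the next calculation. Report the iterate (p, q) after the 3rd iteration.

Iteration 1:
  p = (-3 - (2)·0.0000) / (4) = -0.7500
  q = (3 - (1)·0.0000) / (3) = 1.0000
Iteration 2:
  p = (-3 - (2)·1.0000) / (4) = -1.2500
  q = (3 - (1)·-0.7500) / (3) = 1.2500
Iteration 3:
  p = (-3 - (2)·1.2500) / (4) = -1.3750
  q = (3 - (1)·-1.2500) / (3) = 1.4167

(-1.3750, 1.4167)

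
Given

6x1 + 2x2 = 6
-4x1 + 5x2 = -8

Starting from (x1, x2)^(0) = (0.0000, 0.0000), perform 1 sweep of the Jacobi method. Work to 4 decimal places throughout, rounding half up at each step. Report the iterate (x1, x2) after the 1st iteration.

(1.0000, -1.6000)

Iteration 1:
  x1 = (6 - (2)·0.0000) / (6) = 1.0000
  x2 = (-8 - (-4)·0.0000) / (5) = -1.6000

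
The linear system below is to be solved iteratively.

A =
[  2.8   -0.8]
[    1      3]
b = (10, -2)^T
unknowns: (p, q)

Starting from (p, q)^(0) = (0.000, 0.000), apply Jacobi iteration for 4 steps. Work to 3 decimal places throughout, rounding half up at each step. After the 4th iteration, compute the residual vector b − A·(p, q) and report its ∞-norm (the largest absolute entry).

0.091

Iteration 1:
  p = (10 - (-0.8)·0.000) / (2.8) = 3.571
  q = (-2 - (1)·0.000) / (3) = -0.667
Iteration 2:
  p = (10 - (-0.8)·-0.667) / (2.8) = 3.381
  q = (-2 - (1)·3.571) / (3) = -1.857
Iteration 3:
  p = (10 - (-0.8)·-1.857) / (2.8) = 3.041
  q = (-2 - (1)·3.381) / (3) = -1.794
Iteration 4:
  p = (10 - (-0.8)·-1.794) / (2.8) = 3.059
  q = (-2 - (1)·3.041) / (3) = -1.680
Residual b − A·x = (0.091, -0.019); ∞-norm = 0.091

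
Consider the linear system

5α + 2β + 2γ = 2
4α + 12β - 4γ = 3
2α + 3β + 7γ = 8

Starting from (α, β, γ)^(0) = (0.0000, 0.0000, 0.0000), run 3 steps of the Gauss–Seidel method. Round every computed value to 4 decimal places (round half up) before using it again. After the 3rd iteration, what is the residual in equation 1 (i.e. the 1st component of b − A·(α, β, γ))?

Iteration 1:
  α = (2 - (2)·0.0000 - (2)·0.0000) / (5) = 0.4000
  β = (3 - (4)·0.4000 - (-4)·0.0000) / (12) = 0.1167
  γ = (8 - (2)·0.4000 - (3)·0.1167) / (7) = 0.9786
Iteration 2:
  α = (2 - (2)·0.1167 - (2)·0.9786) / (5) = -0.0381
  β = (3 - (4)·-0.0381 - (-4)·0.9786) / (12) = 0.5889
  γ = (8 - (2)·-0.0381 - (3)·0.5889) / (7) = 0.9014
Iteration 3:
  α = (2 - (2)·0.5889 - (2)·0.9014) / (5) = -0.1961
  β = (3 - (4)·-0.1961 - (-4)·0.9014) / (12) = 0.6158
  γ = (8 - (2)·-0.1961 - (3)·0.6158) / (7) = 0.9350
Residual b − A·x = (-0.1211, 0.1348, -0.0002)

-0.1211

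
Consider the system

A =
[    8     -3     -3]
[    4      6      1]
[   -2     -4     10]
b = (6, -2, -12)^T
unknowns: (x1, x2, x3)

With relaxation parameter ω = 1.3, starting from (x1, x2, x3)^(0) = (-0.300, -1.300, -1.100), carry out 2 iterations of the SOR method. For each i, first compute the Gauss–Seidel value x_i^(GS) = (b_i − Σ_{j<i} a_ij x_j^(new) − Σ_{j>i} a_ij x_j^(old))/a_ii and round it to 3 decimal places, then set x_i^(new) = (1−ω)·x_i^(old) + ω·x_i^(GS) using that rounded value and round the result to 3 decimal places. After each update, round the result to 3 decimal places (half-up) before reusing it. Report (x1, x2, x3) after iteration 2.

(0.605, -0.803, -1.487)

Iteration 1:
  x1: GS value = (6 - (-3)·-1.300 - (-3)·-1.100) / (8) = -0.150;  x1 ← (1−ω)·-0.300 + ω·-0.150 = -0.105
  x2: GS value = (-2 - (4)·-0.105 - (1)·-1.100) / (6) = -0.080;  x2 ← (1−ω)·-1.300 + ω·-0.080 = 0.286
  x3: GS value = (-12 - (-2)·-0.105 - (-4)·0.286) / (10) = -1.107;  x3 ← (1−ω)·-1.100 + ω·-1.107 = -1.109
Iteration 2:
  x1: GS value = (6 - (-3)·0.286 - (-3)·-1.109) / (8) = 0.441;  x1 ← (1−ω)·-0.105 + ω·0.441 = 0.605
  x2: GS value = (-2 - (4)·0.605 - (1)·-1.109) / (6) = -0.552;  x2 ← (1−ω)·0.286 + ω·-0.552 = -0.803
  x3: GS value = (-12 - (-2)·0.605 - (-4)·-0.803) / (10) = -1.400;  x3 ← (1−ω)·-1.109 + ω·-1.400 = -1.487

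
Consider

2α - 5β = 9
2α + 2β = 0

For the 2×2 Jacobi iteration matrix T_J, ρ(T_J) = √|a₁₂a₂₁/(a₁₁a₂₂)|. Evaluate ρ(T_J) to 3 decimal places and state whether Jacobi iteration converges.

1.581

a₁₂a₂₁/(a₁₁a₂₂) = (-5)·(2) / ((2)·(2)) = -2.500000
ρ = √|-2.500000| = √2.500000 = 1.581
ρ > 1, so Jacobi diverges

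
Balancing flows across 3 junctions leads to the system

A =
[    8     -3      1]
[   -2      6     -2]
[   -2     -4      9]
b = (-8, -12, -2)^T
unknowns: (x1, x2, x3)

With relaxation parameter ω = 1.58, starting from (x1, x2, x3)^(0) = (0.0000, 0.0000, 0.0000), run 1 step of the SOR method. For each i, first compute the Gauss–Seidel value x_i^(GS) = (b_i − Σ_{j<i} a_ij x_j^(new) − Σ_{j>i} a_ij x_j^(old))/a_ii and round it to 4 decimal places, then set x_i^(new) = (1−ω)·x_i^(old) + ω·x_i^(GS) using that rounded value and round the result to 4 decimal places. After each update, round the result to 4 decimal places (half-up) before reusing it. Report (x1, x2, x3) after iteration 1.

(-1.5800, -3.9922, -3.7092)

Iteration 1:
  x1: GS value = (-8 - (-3)·0.0000 - (1)·0.0000) / (8) = -1.0000;  x1 ← (1−ω)·0.0000 + ω·-1.0000 = -1.5800
  x2: GS value = (-12 - (-2)·-1.5800 - (-2)·0.0000) / (6) = -2.5267;  x2 ← (1−ω)·0.0000 + ω·-2.5267 = -3.9922
  x3: GS value = (-2 - (-2)·-1.5800 - (-4)·-3.9922) / (9) = -2.3476;  x3 ← (1−ω)·0.0000 + ω·-2.3476 = -3.7092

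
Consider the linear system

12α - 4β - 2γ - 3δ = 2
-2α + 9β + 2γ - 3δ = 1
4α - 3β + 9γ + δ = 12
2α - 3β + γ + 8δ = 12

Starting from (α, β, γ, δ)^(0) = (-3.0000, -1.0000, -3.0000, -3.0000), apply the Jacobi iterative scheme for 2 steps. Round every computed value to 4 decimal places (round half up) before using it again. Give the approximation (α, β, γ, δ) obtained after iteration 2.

(0.8773, -0.0463, 1.4167, 1.1875)

Iteration 1:
  α = (2 - (-4)·-1.0000 - (-2)·-3.0000 - (-3)·-3.0000) / (12) = -1.4167
  β = (1 - (-2)·-3.0000 - (2)·-3.0000 - (-3)·-3.0000) / (9) = -0.8889
  γ = (12 - (4)·-3.0000 - (-3)·-1.0000 - (1)·-3.0000) / (9) = 2.6667
  δ = (12 - (2)·-3.0000 - (-3)·-1.0000 - (1)·-3.0000) / (8) = 2.2500
Iteration 2:
  α = (2 - (-4)·-0.8889 - (-2)·2.6667 - (-3)·2.2500) / (12) = 0.8773
  β = (1 - (-2)·-1.4167 - (2)·2.6667 - (-3)·2.2500) / (9) = -0.0463
  γ = (12 - (4)·-1.4167 - (-3)·-0.8889 - (1)·2.2500) / (9) = 1.4167
  δ = (12 - (2)·-1.4167 - (-3)·-0.8889 - (1)·2.6667) / (8) = 1.1875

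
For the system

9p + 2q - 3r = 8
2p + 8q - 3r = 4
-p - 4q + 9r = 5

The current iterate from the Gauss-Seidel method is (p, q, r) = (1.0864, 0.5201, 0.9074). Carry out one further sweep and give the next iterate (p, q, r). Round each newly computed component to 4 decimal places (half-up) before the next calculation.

One sweep:
  p = (8 - (2)·0.5201 - (-3)·0.9074) / (9) = 1.0758
  q = (4 - (2)·1.0758 - (-3)·0.9074) / (8) = 0.5713
  r = (5 - (-1)·1.0758 - (-4)·0.5713) / (9) = 0.9290

(1.0758, 0.5713, 0.9290)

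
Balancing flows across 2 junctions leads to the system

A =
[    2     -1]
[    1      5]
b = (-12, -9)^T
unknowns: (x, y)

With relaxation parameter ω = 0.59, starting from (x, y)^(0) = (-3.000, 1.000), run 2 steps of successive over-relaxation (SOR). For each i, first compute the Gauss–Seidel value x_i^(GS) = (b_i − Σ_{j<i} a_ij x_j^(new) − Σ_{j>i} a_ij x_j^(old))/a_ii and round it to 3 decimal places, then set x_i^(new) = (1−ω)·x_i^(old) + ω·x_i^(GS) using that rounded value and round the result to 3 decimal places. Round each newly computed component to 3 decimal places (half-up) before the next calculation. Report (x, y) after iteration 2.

(-5.411, -0.474)

Iteration 1:
  x: GS value = (-12 - (-1)·1.000) / (2) = -5.500;  x ← (1−ω)·-3.000 + ω·-5.500 = -4.475
  y: GS value = (-9 - (1)·-4.475) / (5) = -0.905;  y ← (1−ω)·1.000 + ω·-0.905 = -0.124
Iteration 2:
  x: GS value = (-12 - (-1)·-0.124) / (2) = -6.062;  x ← (1−ω)·-4.475 + ω·-6.062 = -5.411
  y: GS value = (-9 - (1)·-5.411) / (5) = -0.718;  y ← (1−ω)·-0.124 + ω·-0.718 = -0.474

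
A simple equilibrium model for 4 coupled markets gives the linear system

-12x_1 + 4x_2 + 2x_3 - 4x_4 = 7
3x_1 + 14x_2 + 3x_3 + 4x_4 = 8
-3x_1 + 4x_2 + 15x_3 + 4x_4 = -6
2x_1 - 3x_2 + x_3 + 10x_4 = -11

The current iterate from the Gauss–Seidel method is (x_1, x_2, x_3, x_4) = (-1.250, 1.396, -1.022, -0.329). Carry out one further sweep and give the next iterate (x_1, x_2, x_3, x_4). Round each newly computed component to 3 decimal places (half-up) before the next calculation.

(-0.179, 0.923, -0.594, -0.728)

One sweep:
  x_1 = (7 - (4)·1.396 - (2)·-1.022 - (-4)·-0.329) / (-12) = -0.179
  x_2 = (8 - (3)·-0.179 - (3)·-1.022 - (4)·-0.329) / (14) = 0.923
  x_3 = (-6 - (-3)·-0.179 - (4)·0.923 - (4)·-0.329) / (15) = -0.594
  x_4 = (-11 - (2)·-0.179 - (-3)·0.923 - (1)·-0.594) / (10) = -0.728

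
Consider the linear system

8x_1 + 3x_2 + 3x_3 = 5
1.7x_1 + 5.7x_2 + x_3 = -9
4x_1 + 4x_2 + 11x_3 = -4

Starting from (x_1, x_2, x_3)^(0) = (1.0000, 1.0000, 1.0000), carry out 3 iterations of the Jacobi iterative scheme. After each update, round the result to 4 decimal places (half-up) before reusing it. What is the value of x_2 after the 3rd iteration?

-2.1920

Iteration 1:
  x_1 = (5 - (3)·1.0000 - (3)·1.0000) / (8) = -0.1250
  x_2 = (-9 - (1.7)·1.0000 - (1)·1.0000) / (5.7) = -2.0526
  x_3 = (-4 - (4)·1.0000 - (4)·1.0000) / (11) = -1.0909
Iteration 2:
  x_1 = (5 - (3)·-2.0526 - (3)·-1.0909) / (8) = 1.8038
  x_2 = (-9 - (1.7)·-0.1250 - (1)·-1.0909) / (5.7) = -1.3503
  x_3 = (-4 - (4)·-0.1250 - (4)·-2.0526) / (11) = 0.4282
Iteration 3:
  x_1 = (5 - (3)·-1.3503 - (3)·0.4282) / (8) = 0.9708
  x_2 = (-9 - (1.7)·1.8038 - (1)·0.4282) / (5.7) = -2.1920
  x_3 = (-4 - (4)·1.8038 - (4)·-1.3503) / (11) = -0.5285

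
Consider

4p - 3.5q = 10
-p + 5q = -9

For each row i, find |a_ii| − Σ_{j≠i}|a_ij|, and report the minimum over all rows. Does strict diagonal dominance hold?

0.5

row 1: |4| − (3.5) = 0.5
row 2: |5| − (1) = 4
minimum over rows = 0.5 → strictly diagonally dominant (convergence guaranteed)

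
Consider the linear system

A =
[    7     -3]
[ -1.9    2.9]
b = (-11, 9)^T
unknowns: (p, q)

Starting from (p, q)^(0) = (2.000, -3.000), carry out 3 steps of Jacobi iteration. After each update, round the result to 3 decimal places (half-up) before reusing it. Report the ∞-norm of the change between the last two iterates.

Iteration 1:
  p = (-11 - (-3)·-3.000) / (7) = -2.857
  q = (9 - (-1.9)·2.000) / (2.9) = 4.414
Iteration 2:
  p = (-11 - (-3)·4.414) / (7) = 0.320
  q = (9 - (-1.9)·-2.857) / (2.9) = 1.232
Iteration 3:
  p = (-11 - (-3)·1.232) / (7) = -1.043
  q = (9 - (-1.9)·0.320) / (2.9) = 3.313
Change: (-1.363, 2.081) → max |·| = 2.081

2.081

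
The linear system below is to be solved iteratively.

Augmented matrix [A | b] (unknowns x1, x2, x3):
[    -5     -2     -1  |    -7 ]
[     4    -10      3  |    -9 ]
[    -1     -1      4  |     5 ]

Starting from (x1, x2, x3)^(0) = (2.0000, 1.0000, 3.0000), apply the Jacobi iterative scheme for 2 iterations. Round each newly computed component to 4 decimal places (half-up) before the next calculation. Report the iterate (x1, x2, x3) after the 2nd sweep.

(-0.0400, 1.6600, 2.0000)

Iteration 1:
  x1 = (-7 - (-2)·1.0000 - (-1)·3.0000) / (-5) = 0.4000
  x2 = (-9 - (4)·2.0000 - (3)·3.0000) / (-10) = 2.6000
  x3 = (5 - (-1)·2.0000 - (-1)·1.0000) / (4) = 2.0000
Iteration 2:
  x1 = (-7 - (-2)·2.6000 - (-1)·2.0000) / (-5) = -0.0400
  x2 = (-9 - (4)·0.4000 - (3)·2.0000) / (-10) = 1.6600
  x3 = (5 - (-1)·0.4000 - (-1)·2.6000) / (4) = 2.0000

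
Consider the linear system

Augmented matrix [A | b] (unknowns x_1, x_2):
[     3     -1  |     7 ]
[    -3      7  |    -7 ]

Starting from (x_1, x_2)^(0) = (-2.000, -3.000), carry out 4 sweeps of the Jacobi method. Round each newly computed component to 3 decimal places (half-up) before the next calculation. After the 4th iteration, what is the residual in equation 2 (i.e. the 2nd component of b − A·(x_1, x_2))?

0.162

Iteration 1:
  x_1 = (7 - (-1)·-3.000) / (3) = 1.333
  x_2 = (-7 - (-3)·-2.000) / (7) = -1.857
Iteration 2:
  x_1 = (7 - (-1)·-1.857) / (3) = 1.714
  x_2 = (-7 - (-3)·1.333) / (7) = -0.429
Iteration 3:
  x_1 = (7 - (-1)·-0.429) / (3) = 2.190
  x_2 = (-7 - (-3)·1.714) / (7) = -0.265
Iteration 4:
  x_1 = (7 - (-1)·-0.265) / (3) = 2.245
  x_2 = (-7 - (-3)·2.190) / (7) = -0.061
Residual b − A·x = (0.204, 0.162)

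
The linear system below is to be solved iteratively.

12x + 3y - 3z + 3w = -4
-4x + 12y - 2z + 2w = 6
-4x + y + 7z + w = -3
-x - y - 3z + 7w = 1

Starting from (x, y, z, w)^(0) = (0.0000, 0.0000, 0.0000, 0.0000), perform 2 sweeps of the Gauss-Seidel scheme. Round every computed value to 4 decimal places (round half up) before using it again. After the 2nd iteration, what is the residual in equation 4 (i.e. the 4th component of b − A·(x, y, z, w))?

Iteration 1:
  x = (-4 - (3)·0.0000 - (-3)·0.0000 - (3)·0.0000) / (12) = -0.3333
  y = (6 - (-4)·-0.3333 - (-2)·0.0000 - (2)·0.0000) / (12) = 0.3889
  z = (-3 - (-4)·-0.3333 - (1)·0.3889 - (1)·0.0000) / (7) = -0.6746
  w = (1 - (-1)·-0.3333 - (-1)·0.3889 - (-3)·-0.6746) / (7) = -0.1383
Iteration 2:
  x = (-4 - (3)·0.3889 - (-3)·-0.6746 - (3)·-0.1383) / (12) = -0.5646
  y = (6 - (-4)·-0.5646 - (-2)·-0.6746 - (2)·-0.1383) / (12) = 0.2224
  z = (-3 - (-4)·-0.5646 - (1)·0.2224 - (1)·-0.1383) / (7) = -0.7632
  w = (1 - (-1)·-0.5646 - (-1)·0.2224 - (-3)·-0.7632) / (7) = -0.2331
Residual b − A·x = (0.5177, 0.0126, 0.0947, -0.0001)

-0.0001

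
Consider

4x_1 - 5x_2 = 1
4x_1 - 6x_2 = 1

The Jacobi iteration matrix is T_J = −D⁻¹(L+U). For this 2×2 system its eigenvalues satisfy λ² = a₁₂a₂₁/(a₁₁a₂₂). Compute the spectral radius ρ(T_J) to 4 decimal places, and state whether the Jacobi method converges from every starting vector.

0.9129

a₁₂a₂₁/(a₁₁a₂₂) = (-5)·(4) / ((4)·(-6)) = 0.833333
ρ = √|0.833333| = √0.833333 = 0.9129
ρ < 1, so Jacobi converges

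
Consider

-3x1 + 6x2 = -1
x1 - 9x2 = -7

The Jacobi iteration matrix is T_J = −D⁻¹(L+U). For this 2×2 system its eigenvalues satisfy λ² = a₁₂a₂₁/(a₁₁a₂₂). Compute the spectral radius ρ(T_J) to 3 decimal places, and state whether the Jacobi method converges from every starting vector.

0.471

a₁₂a₂₁/(a₁₁a₂₂) = (6)·(1) / ((-3)·(-9)) = 0.222222
ρ = √|0.222222| = √0.222222 = 0.471
ρ < 1, so Jacobi converges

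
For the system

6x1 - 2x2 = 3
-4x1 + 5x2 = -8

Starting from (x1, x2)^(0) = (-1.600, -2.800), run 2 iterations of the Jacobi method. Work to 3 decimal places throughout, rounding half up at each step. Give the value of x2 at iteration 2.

-1.946

Iteration 1:
  x1 = (3 - (-2)·-2.800) / (6) = -0.433
  x2 = (-8 - (-4)·-1.600) / (5) = -2.880
Iteration 2:
  x1 = (3 - (-2)·-2.880) / (6) = -0.460
  x2 = (-8 - (-4)·-0.433) / (5) = -1.946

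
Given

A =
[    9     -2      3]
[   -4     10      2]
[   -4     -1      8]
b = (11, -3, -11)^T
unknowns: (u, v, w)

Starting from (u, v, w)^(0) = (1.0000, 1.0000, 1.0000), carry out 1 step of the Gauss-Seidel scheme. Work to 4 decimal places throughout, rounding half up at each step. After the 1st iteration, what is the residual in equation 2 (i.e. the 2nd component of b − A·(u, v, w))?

3.6532

Iteration 1:
  u = (11 - (-2)·1.0000 - (3)·1.0000) / (9) = 1.1111
  v = (-3 - (-4)·1.1111 - (2)·1.0000) / (10) = -0.0556
  w = (-11 - (-4)·1.1111 - (-1)·-0.0556) / (8) = -0.8264
Residual b − A·x = (3.3681, 3.6532, 0.0000)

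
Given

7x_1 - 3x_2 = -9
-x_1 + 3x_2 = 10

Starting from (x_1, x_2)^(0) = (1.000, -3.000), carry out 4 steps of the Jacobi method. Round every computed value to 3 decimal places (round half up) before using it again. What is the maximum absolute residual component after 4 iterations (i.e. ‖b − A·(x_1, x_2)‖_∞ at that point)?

Iteration 1:
  x_1 = (-9 - (-3)·-3.000) / (7) = -2.571
  x_2 = (10 - (-1)·1.000) / (3) = 3.667
Iteration 2:
  x_1 = (-9 - (-3)·3.667) / (7) = 0.286
  x_2 = (10 - (-1)·-2.571) / (3) = 2.476
Iteration 3:
  x_1 = (-9 - (-3)·2.476) / (7) = -0.225
  x_2 = (10 - (-1)·0.286) / (3) = 3.429
Iteration 4:
  x_1 = (-9 - (-3)·3.429) / (7) = 0.184
  x_2 = (10 - (-1)·-0.225) / (3) = 3.258
Residual b − A·x = (-0.514, 0.410); ∞-norm = 0.514

0.514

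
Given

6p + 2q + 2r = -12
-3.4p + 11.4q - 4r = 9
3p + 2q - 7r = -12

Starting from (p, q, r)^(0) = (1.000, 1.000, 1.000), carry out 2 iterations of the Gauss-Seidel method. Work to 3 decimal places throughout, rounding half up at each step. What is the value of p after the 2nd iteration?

Iteration 1:
  p = (-12 - (2)·1.000 - (2)·1.000) / (6) = -2.667
  q = (9 - (-3.4)·-2.667 - (-4)·1.000) / (11.4) = 0.345
  r = (-12 - (3)·-2.667 - (2)·0.345) / (-7) = 0.670
Iteration 2:
  p = (-12 - (2)·0.345 - (2)·0.670) / (6) = -2.338
  q = (9 - (-3.4)·-2.338 - (-4)·0.670) / (11.4) = 0.327
  r = (-12 - (3)·-2.338 - (2)·0.327) / (-7) = 0.806

-2.338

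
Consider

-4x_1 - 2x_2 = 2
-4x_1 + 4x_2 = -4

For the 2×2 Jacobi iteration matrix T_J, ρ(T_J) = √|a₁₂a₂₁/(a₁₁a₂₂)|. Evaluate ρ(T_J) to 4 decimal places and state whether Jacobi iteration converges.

a₁₂a₂₁/(a₁₁a₂₂) = (-2)·(-4) / ((-4)·(4)) = -0.500000
ρ = √|-0.500000| = √0.500000 = 0.7071
ρ < 1, so Jacobi converges

0.7071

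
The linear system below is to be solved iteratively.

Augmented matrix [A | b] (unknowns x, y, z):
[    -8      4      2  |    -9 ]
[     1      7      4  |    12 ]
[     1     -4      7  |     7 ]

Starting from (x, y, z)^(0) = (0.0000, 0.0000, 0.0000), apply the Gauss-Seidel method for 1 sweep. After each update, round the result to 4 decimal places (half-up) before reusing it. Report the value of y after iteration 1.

Iteration 1:
  x = (-9 - (4)·0.0000 - (2)·0.0000) / (-8) = 1.1250
  y = (12 - (1)·1.1250 - (4)·0.0000) / (7) = 1.5536
  z = (7 - (1)·1.1250 - (-4)·1.5536) / (7) = 1.7271

1.5536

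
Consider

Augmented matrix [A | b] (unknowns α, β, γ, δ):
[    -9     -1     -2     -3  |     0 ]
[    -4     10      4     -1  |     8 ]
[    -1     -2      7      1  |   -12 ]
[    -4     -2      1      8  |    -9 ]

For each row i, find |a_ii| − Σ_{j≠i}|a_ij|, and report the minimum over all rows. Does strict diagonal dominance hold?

row 1: |-9| − (1+2+3) = 3
row 2: |10| − (4+4+1) = 1
row 3: |7| − (1+2+1) = 3
row 4: |8| − (4+2+1) = 1
minimum over rows = 1 → strictly diagonally dominant (convergence guaranteed)

1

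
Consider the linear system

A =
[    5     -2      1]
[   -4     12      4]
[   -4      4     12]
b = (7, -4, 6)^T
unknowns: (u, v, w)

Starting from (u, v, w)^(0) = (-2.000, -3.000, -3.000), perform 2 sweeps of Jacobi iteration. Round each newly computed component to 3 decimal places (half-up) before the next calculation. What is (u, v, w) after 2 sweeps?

(1.233, -0.344, 0.767)

Iteration 1:
  u = (7 - (-2)·-3.000 - (1)·-3.000) / (5) = 0.800
  v = (-4 - (-4)·-2.000 - (4)·-3.000) / (12) = 0.000
  w = (6 - (-4)·-2.000 - (4)·-3.000) / (12) = 0.833
Iteration 2:
  u = (7 - (-2)·0.000 - (1)·0.833) / (5) = 1.233
  v = (-4 - (-4)·0.800 - (4)·0.833) / (12) = -0.344
  w = (6 - (-4)·0.800 - (4)·0.000) / (12) = 0.767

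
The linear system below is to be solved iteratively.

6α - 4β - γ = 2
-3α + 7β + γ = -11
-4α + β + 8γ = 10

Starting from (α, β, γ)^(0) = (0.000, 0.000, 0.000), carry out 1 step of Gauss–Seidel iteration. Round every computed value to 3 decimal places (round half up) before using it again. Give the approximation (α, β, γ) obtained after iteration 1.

Iteration 1:
  α = (2 - (-4)·0.000 - (-1)·0.000) / (6) = 0.333
  β = (-11 - (-3)·0.333 - (1)·0.000) / (7) = -1.429
  γ = (10 - (-4)·0.333 - (1)·-1.429) / (8) = 1.595

(0.333, -1.429, 1.595)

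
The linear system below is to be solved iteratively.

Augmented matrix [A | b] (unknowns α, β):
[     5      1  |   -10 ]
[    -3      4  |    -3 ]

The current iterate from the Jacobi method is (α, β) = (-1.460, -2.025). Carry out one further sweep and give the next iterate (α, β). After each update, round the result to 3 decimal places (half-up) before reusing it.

One sweep:
  α = (-10 - (1)·-2.025) / (5) = -1.595
  β = (-3 - (-3)·-1.460) / (4) = -1.845

(-1.595, -1.845)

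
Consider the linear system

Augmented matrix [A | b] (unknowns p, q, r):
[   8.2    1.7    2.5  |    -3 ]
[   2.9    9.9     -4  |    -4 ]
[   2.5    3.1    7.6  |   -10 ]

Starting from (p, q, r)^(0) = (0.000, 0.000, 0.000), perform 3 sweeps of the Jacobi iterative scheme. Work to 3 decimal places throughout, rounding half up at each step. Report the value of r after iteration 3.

Iteration 1:
  p = (-3 - (1.7)·0.000 - (2.5)·0.000) / (8.2) = -0.366
  q = (-4 - (2.9)·0.000 - (-4)·0.000) / (9.9) = -0.404
  r = (-10 - (2.5)·0.000 - (3.1)·0.000) / (7.6) = -1.316
Iteration 2:
  p = (-3 - (1.7)·-0.404 - (2.5)·-1.316) / (8.2) = 0.119
  q = (-4 - (2.9)·-0.366 - (-4)·-1.316) / (9.9) = -0.829
  r = (-10 - (2.5)·-0.366 - (3.1)·-0.404) / (7.6) = -1.031
Iteration 3:
  p = (-3 - (1.7)·-0.829 - (2.5)·-1.031) / (8.2) = 0.120
  q = (-4 - (2.9)·0.119 - (-4)·-1.031) / (9.9) = -0.855
  r = (-10 - (2.5)·0.119 - (3.1)·-0.829) / (7.6) = -1.017

-1.017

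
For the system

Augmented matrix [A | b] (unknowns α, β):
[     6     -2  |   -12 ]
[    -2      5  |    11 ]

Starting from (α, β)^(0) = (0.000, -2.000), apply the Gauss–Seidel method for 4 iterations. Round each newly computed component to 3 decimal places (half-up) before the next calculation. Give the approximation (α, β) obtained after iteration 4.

(-1.464, 1.614)

Iteration 1:
  α = (-12 - (-2)·-2.000) / (6) = -2.667
  β = (11 - (-2)·-2.667) / (5) = 1.133
Iteration 2:
  α = (-12 - (-2)·1.133) / (6) = -1.622
  β = (11 - (-2)·-1.622) / (5) = 1.551
Iteration 3:
  α = (-12 - (-2)·1.551) / (6) = -1.483
  β = (11 - (-2)·-1.483) / (5) = 1.607
Iteration 4:
  α = (-12 - (-2)·1.607) / (6) = -1.464
  β = (11 - (-2)·-1.464) / (5) = 1.614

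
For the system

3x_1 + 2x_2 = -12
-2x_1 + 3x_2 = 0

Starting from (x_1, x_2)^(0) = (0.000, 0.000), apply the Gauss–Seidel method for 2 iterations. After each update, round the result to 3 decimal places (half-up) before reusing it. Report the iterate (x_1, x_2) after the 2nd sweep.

(-2.222, -1.481)

Iteration 1:
  x_1 = (-12 - (2)·0.000) / (3) = -4.000
  x_2 = (0 - (-2)·-4.000) / (3) = -2.667
Iteration 2:
  x_1 = (-12 - (2)·-2.667) / (3) = -2.222
  x_2 = (0 - (-2)·-2.222) / (3) = -1.481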